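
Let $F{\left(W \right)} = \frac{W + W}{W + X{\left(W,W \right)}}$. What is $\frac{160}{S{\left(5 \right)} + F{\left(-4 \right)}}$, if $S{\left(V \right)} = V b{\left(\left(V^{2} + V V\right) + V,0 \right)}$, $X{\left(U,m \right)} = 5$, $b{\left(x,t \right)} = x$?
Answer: $\frac{160}{267} \approx 0.59925$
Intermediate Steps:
$S{\left(V \right)} = V \left(V + 2 V^{2}\right)$ ($S{\left(V \right)} = V \left(\left(V^{2} + V V\right) + V\right) = V \left(\left(V^{2} + V^{2}\right) + V\right) = V \left(2 V^{2} + V\right) = V \left(V + 2 V^{2}\right)$)
$F{\left(W \right)} = \frac{2 W}{5 + W}$ ($F{\left(W \right)} = \frac{W + W}{W + 5} = \frac{2 W}{5 + W}$)
$\frac{160}{S{\left(5 \right)} + F{\left(-4 \right)}} = \frac{160}{5^{2} \left(1 + 2 \cdot 5\right) + 2 \left(-4\right) \frac{1}{5 - 4}} = \frac{160}{25 \left(1 + 10\right) + 2 \left(-4\right) 1^{-1}} = \frac{160}{25 \cdot 11 + 2 \left(-4\right) 1} = \frac{160}{275 - 8} = \frac{160}{267}$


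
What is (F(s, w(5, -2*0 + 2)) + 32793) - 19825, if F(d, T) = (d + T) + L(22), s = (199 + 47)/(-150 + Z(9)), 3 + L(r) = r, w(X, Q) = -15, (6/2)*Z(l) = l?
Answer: 635546/49 ≈ 12970.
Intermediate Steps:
Z(l) = l/3
L(r) = -3 + r
s = -82/49 (s = (199 + 47)/(-150 + (⅓)*9) = 246/(-150 + 3) = 246/(-147) = 246*(-1/147) = -82/49 ≈ -1.6735)
F(d, T) = 19 + T + d (F(d, T) = (d + T) + (-3 + 22) = (T + d) + 19 = 19 + T + d)
(F(s, w(5, -2*0 + 2)) + 32793) - 19825 = ((19 - 15 - 82/49) + 32793) - 19825 = (114/49 + 32793) - 19825 = 1606971/49 - 19825 = 635546/49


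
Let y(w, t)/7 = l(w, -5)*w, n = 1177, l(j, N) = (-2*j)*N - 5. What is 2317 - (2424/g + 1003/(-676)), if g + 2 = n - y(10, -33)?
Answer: 2860859583/1233700 ≈ 2318.9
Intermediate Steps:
l(j, N) = -5 - 2*N*j (l(j, N) = -2*N*j - 5 = -5 - 2*N*j)
y(w, t) = 7*w*(-5 + 10*w) (y(w, t) = 7*((-5 - 2*(-5)*w)*w) = 7*((-5 + 10*w)*w) = 7*(w*(-5 + 10*w)) = 7*w*(-5 + 10*w))
g = -5475 (g = -2 + (1177 - 35*10*(-1 + 2*10)) = -2 + (1177 - 35*10*(-1 + 20)) = -2 + (1177 - 35*10*19) = -2 + (1177 - 1*6650) = -2 + (1177 - 6650) = -2 - 5473 = -5475)
2317 - (2424/g + 1003/(-676)) = 2317 - (2424/(-5475) + 1003/(-676)) = 2317 - (2424*(-1/5475) + 1003*(-1/676)) = 2317 - (-808/1825 - 1003/676) = 2317 - 1*(-2376683/1233700) = 2317 + 2376683/1233700 = 2860859583/1233700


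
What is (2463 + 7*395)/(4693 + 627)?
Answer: 1307/1330 ≈ 0.98271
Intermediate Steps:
(2463 + 7*395)/(4693 + 627) = (2463 + 2765)/5320 = 5228*(1/5320) = 1307/1330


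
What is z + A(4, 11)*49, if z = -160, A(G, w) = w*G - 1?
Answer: 1947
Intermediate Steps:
A(G, w) = -1 + G*w (A(G, w) = G*w - 1 = -1 + G*w)
z + A(4, 11)*49 = -160 + (-1 + 4*11)*49 = -160 + (-1 + 44)*49 = -160 + 43*49 = -160 + 2107 = 1947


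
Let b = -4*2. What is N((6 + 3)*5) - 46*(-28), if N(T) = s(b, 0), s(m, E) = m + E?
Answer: 1280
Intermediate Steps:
b = -8
s(m, E) = E + m
N(T) = -8 (N(T) = 0 - 8 = -8)
N((6 + 3)*5) - 46*(-28) = -8 - 46*(-28) = -8 + 1288 = 1280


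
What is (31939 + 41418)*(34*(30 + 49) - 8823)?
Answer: -450191909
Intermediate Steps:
(31939 + 41418)*(34*(30 + 49) - 8823) = 73357*(34*79 - 8823) = 73357*(2686 - 8823) = 73357*(-6137) = -450191909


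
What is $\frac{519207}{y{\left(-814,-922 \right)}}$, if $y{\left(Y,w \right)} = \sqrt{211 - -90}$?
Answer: $\frac{519207 \sqrt{301}}{301} \approx 29927.0$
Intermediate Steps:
$y{\left(Y,w \right)} = \sqrt{301}$ ($y{\left(Y,w \right)} = \sqrt{211 + 90} = \sqrt{301}$)
$\frac{519207}{y{\left(-814,-922 \right)}} = \frac{519207}{\sqrt{301}} = 519207 \frac{\sqrt{301}}{301} = \frac{519207 \sqrt{301}}{301}$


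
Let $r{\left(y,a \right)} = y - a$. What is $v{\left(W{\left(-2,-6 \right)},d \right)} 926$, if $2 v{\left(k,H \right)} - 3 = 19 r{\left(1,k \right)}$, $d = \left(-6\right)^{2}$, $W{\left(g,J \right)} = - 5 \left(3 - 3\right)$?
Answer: $10186$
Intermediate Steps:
$W{\left(g,J \right)} = 0$ ($W{\left(g,J \right)} = \left(-5\right) 0 = 0$)
$d = 36$
$v{\left(k,H \right)} = 11 - \frac{19 k}{2}$ ($v{\left(k,H \right)} = \frac{3}{2} + \frac{19 \left(1 - k\right)}{2} = \frac{3}{2} + \frac{19 - 19 k}{2} = \frac{3}{2} - \left(- \frac{19}{2} + \frac{19 k}{2}\right) = 11 - \frac{19 k}{2}$)
$v{\left(W{\left(-2,-6 \right)},d \right)} 926 = \left(11 - 0\right) 926 = \left(11 + 0\right) 926 = 11 \cdot 926 = 10186$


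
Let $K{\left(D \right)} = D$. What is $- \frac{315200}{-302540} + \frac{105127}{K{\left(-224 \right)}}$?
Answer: $- \frac{32382161}{69152} \approx -468.27$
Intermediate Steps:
$- \frac{315200}{-302540} + \frac{105127}{K{\left(-224 \right)}} = - \frac{315200}{-302540} + \frac{105127}{-224} = \left(-315200\right) \left(- \frac{1}{302540}\right) + 105127 \left(- \frac{1}{224}\right) = \frac{15760}{15127} - \frac{105127}{224} = - \frac{32382161}{69152}$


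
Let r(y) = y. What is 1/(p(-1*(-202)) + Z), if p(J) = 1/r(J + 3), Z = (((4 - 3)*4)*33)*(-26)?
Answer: -205/703559 ≈ -0.00029138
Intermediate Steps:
Z = -3432 (Z = ((1*4)*33)*(-26) = (4*33)*(-26) = 132*(-26) = -3432)
p(J) = 1/(3 + J) (p(J) = 1/(J + 3) = 1/(3 + J))
1/(p(-1*(-202)) + Z) = 1/(1/(3 - 1*(-202)) - 3432) = 1/(1/(3 + 202) - 3432) = 1/(1/205 - 3432) = 1/(-703559/205) = -205/703559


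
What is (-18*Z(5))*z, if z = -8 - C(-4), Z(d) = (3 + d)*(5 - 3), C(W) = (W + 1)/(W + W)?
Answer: 2412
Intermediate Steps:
C(W) = (1 + W)/(2*W) (C(W) = (1 + W)/((2*W)) = (1 + W)*(1/(2*W)) = (1 + W)/(2*W))
Z(d) = 6 + 2*d (Z(d) = (3 + d)*2 = 6 + 2*d)
z = -67/8 (z = -8 - (1 - 4)/(2*(-4)) = -8 - (-1)*(-3)/(2*4) = -8 - 1*3/8 = -8 - 3/8 = -67/8 ≈ -8.3750)
(-18*Z(5))*z = -18*(6 + 2*5)*(-67/8) = -18*(6 + 10)*(-67/8) = -18*16*(-67/8) = -288*(-67/8) = 2412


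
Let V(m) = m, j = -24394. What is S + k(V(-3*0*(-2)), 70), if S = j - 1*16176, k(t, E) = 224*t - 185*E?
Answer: -53520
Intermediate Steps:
k(t, E) = -185*E + 224*t
S = -40570 (S = -24394 - 1*16176 = -24394 - 16176 = -40570)
S + k(V(-3*0*(-2)), 70) = -40570 + (-185*70 + 224*(-3*0*(-2))) = -40570 + (-12950 + 224*(0*(-2))) = -40570 + (-12950 + 224*0) = -40570 + (-12950 + 0) = -40570 - 12950 = -53520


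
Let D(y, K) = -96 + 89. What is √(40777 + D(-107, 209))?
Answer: 3*√4530 ≈ 201.92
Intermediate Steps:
D(y, K) = -7
√(40777 + D(-107, 209)) = √(40777 - 7) = √40770 = 3*√4530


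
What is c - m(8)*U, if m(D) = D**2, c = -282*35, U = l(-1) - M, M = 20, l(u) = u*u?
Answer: -8654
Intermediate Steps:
l(u) = u**2
U = -19 (U = (-1)**2 - 1*20 = 1 - 20 = -19)
c = -9870
c - m(8)*U = -9870 - 8**2*(-19) = -9870 - 64*(-19) = -9870 - 1*(-1216) = -9870 + 1216 = -8654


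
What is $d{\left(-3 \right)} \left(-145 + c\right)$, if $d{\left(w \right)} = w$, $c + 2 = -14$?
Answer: $483$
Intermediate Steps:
$c = -16$ ($c = -2 - 14 = -16$)
$d{\left(-3 \right)} \left(-145 + c\right) = - 3 \left(-145 - 16\right) = \left(-3\right) \left(-161\right) = 483$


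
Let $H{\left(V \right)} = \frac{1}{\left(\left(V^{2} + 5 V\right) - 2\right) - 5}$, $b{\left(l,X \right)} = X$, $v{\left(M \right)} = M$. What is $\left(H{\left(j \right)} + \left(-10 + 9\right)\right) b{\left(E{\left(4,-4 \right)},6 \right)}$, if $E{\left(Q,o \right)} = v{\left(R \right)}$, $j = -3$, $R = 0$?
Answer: $- \frac{84}{13} \approx -6.4615$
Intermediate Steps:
$E{\left(Q,o \right)} = 0$
$H{\left(V \right)} = \frac{1}{-7 + V^{2} + 5 V}$ ($H{\left(V \right)} = \frac{1}{\left(-2 + V^{2} + 5 V\right) - 5} = \frac{1}{-7 + V^{2} + 5 V}$)
$\left(H{\left(j \right)} + \left(-10 + 9\right)\right) b{\left(E{\left(4,-4 \right)},6 \right)} = \left(\frac{1}{-7 + \left(-3\right)^{2} + 5 \left(-3\right)} + \left(-10 + 9\right)\right) 6 = \left(\frac{1}{-7 + 9 - 15} - 1\right) 6 = \left(\frac{1}{-13} - 1\right) 6 = \left(- \frac{1}{13} - 1\right) 6 = \left(- \frac{14}{13}\right) 6 = - \frac{84}{13}$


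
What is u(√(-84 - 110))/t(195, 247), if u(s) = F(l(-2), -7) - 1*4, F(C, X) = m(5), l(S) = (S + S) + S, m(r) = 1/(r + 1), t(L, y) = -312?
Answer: 23/1872 ≈ 0.012286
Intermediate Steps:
m(r) = 1/(1 + r)
l(S) = 3*S (l(S) = 2*S + S = 3*S)
F(C, X) = ⅙ (F(C, X) = 1/(1 + 5) = 1/6 = ⅙)
u(s) = -23/6 (u(s) = ⅙ - 1*4 = ⅙ - 4 = -23/6)
u(√(-84 - 110))/t(195, 247) = -23/6/(-312) = -23/6*(-1/312) = 23/1872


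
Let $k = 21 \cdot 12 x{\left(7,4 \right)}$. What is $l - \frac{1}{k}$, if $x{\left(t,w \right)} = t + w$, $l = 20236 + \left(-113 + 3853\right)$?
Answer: $\frac{66461471}{2772} \approx 23976.0$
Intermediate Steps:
$l = 23976$ ($l = 20236 + 3740 = 23976$)
$k = 2772$ ($k = 21 \cdot 12 \left(7 + 4\right) = 252 \cdot 11 = 2772$)
$l - \frac{1}{k} = 23976 - \frac{1}{2772} = \frac{66461471}{2772}$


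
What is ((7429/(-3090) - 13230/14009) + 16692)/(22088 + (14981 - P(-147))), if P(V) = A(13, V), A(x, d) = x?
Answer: 722415170959/1604073087360 ≈ 0.45036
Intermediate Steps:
P(V) = 13
((7429/(-3090) - 13230/14009) + 16692)/(22088 + (14981 - P(-147))) = ((7429/(-3090) - 13230/14009) + 16692)/(22088 + (14981 - 1*13)) = ((7429*(-1/3090) - 13230*1/14009) + 16692)/(22088 + (14981 - 13)) = ((-7429/3090 - 13230/14009) + 16692)/(22088 + 14968) = (-144953561/43287810 + 16692)/37056 = (722415170959/43287810)*(1/37056) = 722415170959/1604073087360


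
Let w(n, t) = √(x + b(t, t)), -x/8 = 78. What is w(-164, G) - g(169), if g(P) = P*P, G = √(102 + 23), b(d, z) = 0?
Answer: -28561 + 4*I*√39 ≈ -28561.0 + 24.98*I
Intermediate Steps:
x = -624 (x = -8*78 = -624)
G = 5*√5 (G = √125 = 5*√5 ≈ 11.180)
g(P) = P²
w(n, t) = 4*I*√39 (w(n, t) = √(-624 + 0) = √(-624) = 4*I*√39)
w(-164, G) - g(169) = 4*I*√39 - 1*169² = 4*I*√39 - 1*28561 = 4*I*√39 - 28561 = -28561 + 4*I*√39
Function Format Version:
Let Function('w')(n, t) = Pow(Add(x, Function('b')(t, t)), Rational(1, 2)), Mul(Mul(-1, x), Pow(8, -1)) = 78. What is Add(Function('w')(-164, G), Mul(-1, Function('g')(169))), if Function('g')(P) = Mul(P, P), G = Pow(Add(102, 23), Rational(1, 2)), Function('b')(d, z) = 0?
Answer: Add(-28561, Mul(4, I, Pow(39, Rational(1, 2)))) ≈ Add(-28561., Mul(24.980, I))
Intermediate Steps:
x = -624 (x = Mul(-8, 78) = -624)
G = Mul(5, Pow(5, Rational(1, 2))) (G = Pow(125, Rational(1, 2)) = Mul(5, Pow(5, Rational(1, 2))) ≈ 11.180)
Function('g')(P) = Pow(P, 2)
Function('w')(n, t) = Mul(4, I, Pow(39, Rational(1, 2))) (Function('w')(n, t) = Pow(Add(-624, 0), Rational(1, 2)) = Pow(-624, Rational(1, 2)) = Mul(4, I, Pow(39, Rational(1, 2))))
Add(Function('w')(-164, G), Mul(-1, Function('g')(169))) = Add(Mul(4, I, Pow(39, Rational(1, 2))), Mul(-1, Pow(169, 2))) = Add(Mul(4, I, Pow(39, Rational(1, 2))), Mul(-1, 28561)) = Add(Mul(4, I, Pow(39, Rational(1, 2))), -28561) = Add(-28561, Mul(4, I, Pow(39, Rational(1, 2))))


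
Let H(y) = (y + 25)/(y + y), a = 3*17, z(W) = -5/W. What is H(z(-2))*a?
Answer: 561/2 ≈ 280.50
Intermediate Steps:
a = 51
H(y) = (25 + y)/(2*y) (H(y) = (25 + y)/((2*y)) = (25 + y)*(1/(2*y)) = (25 + y)/(2*y))
H(z(-2))*a = ((25 - 5/(-2))/(2*((-5/(-2)))))*51 = ((25 - 5*(-½))/(2*((-5*(-½)))))*51 = ((25 + 5/2)/(2*(5/2)))*51 = ((½)*(⅖)*(55/2))*51 = (11/2)*51 = 561/2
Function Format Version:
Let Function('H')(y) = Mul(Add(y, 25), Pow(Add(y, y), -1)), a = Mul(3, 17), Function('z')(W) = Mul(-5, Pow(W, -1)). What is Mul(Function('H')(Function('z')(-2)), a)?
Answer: Rational(561, 2) ≈ 280.50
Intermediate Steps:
a = 51
Function('H')(y) = Mul(Rational(1, 2), Pow(y, -1), Add(25, y)) (Function('H')(y) = Mul(Add(25, y), Pow(Mul(2, y), -1)) = Mul(Add(25, y), Mul(Rational(1, 2), Pow(y, -1))) = Mul(Rational(1, 2), Pow(y, -1), Add(25, y)))
Mul(Function('H')(Function('z')(-2)), a) = Mul(Mul(Rational(1, 2), Pow(Mul(-5, Pow(-2, -1)), -1), Add(25, Mul(-5, Pow(-2, -1)))), 51) = Mul(Mul(Rational(1, 2), Pow(Mul(-5, Rational(-1, 2)), -1), Add(25, Mul(-5, Rational(-1, 2)))), 51) = Mul(Mul(Rational(1, 2), Pow(Rational(5, 2), -1), Add(25, Rational(5, 2))), 51) = Mul(Mul(Rational(1, 2), Rational(2, 5), Rational(55, 2)), 51) = Mul(Rational(11, 2), 51) = Rational(561, 2)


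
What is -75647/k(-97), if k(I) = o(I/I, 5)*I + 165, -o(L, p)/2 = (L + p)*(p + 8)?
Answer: -75647/15297 ≈ -4.9452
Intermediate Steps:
o(L, p) = -2*(8 + p)*(L + p) (o(L, p) = -2*(L + p)*(p + 8) = -2*(L + p)*(8 + p) = -2*(8 + p)*(L + p))
k(I) = 165 - 156*I (k(I) = (-16*I/I - 16*5 - 2*5**2 - 2*I/I*5)*I + 165 = (-16*1 - 80 - 2*25 - 2*1*5)*I + 165 = (-16 - 80 - 50 - 10)*I + 165 = -156*I + 165 = 165 - 156*I)
-75647/k(-97) = -75647/(165 - 156*(-97)) = -75647/(165 + 15132) = -75647/15297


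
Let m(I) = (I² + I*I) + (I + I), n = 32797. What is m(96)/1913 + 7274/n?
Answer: 624726490/62740661 ≈ 9.9573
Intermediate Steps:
m(I) = 2*I + 2*I² (m(I) = (I² + I²) + 2*I = 2*I² + 2*I = 2*I + 2*I²)
m(96)/1913 + 7274/n = (2*96*(1 + 96))/1913 + 7274/32797 = (2*96*97)*(1/1913) + 7274*(1/32797) = 18624*(1/1913) + 7274/32797 = 18624/1913 + 7274/32797 = 624726490/62740661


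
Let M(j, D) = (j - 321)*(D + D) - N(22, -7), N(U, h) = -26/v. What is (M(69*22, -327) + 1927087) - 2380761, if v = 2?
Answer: -1236499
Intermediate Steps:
N(U, h) = -13 (N(U, h) = -26/2 = -26*1/2 = -13)
M(j, D) = 13 + 2*D*(-321 + j) (M(j, D) = (j - 321)*(D + D) - 1*(-13) = (-321 + j)*(2*D) + 13 = 2*D*(-321 + j) + 13 = 13 + 2*D*(-321 + j))
(M(69*22, -327) + 1927087) - 2380761 = ((13 - 642*(-327) + 2*(-327)*(69*22)) + 1927087) - 2380761 = ((13 + 209934 + 2*(-327)*1518) + 1927087) - 2380761 = ((13 + 209934 - 992772) + 1927087) - 2380761 = (-782825 + 1927087) - 2380761 = 1144262 - 2380761 = -1236499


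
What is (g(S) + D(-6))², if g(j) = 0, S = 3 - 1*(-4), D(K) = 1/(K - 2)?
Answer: 1/64 ≈ 0.015625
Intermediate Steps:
D(K) = 1/(-2 + K)
S = 7 (S = 3 + 4 = 7)
(g(S) + D(-6))² = (0 + 1/(-2 - 6))² = (0 + 1/(-8))² = (0 - ⅛)² = (-⅛)² = 1/64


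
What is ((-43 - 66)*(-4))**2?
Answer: 190096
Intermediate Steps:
((-43 - 66)*(-4))**2 = (-109*(-4))**2 = 436**2 = 190096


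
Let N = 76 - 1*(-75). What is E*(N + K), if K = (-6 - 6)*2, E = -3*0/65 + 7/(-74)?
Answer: -889/74 ≈ -12.014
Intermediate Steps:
E = -7/74 (E = 0*(1/65) + 7*(-1/74) = 0 - 7/74 = -7/74 ≈ -0.094595)
N = 151 (N = 76 + 75 = 151)
K = -24 (K = -12*2 = -24)
E*(N + K) = -7*(151 - 24)/74 = -7/74*127 = -889/74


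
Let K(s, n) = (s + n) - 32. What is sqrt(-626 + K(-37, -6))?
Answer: I*sqrt(701) ≈ 26.476*I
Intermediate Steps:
K(s, n) = -32 + n + s (K(s, n) = (n + s) - 32 = -32 + n + s)
sqrt(-626 + K(-37, -6)) = sqrt(-626 + (-32 - 6 - 37)) = sqrt(-626 - 75) = sqrt(-701) = I*sqrt(701)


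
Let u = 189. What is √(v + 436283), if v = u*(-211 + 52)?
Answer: 2*√101558 ≈ 637.36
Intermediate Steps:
v = -30051 (v = 189*(-211 + 52) = 189*(-159) = -30051)
√(v + 436283) = √(-30051 + 436283) = √406232 = 2*√101558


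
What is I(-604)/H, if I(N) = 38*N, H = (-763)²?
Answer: -22952/582169 ≈ -0.039425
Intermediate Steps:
H = 582169
I(-604)/H = (38*(-604))/582169 = -22952*1/582169 = -22952/582169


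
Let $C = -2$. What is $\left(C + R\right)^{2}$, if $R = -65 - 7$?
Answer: $5476$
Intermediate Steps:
$R = -72$
$\left(C + R\right)^{2} = \left(-2 - 72\right)^{2} = \left(-74\right)^{2} = 5476$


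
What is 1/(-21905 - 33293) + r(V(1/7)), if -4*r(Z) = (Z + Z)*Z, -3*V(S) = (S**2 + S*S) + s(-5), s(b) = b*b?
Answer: -2308395360/66265199 ≈ -34.836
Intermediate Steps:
s(b) = b**2
V(S) = -25/3 - 2*S**2/3 (V(S) = -((S**2 + S*S) + (-5)**2)/3 = -((S**2 + S**2) + 25)/3 = -(2*S**2 + 25)/3 = -(25 + 2*S**2)/3 = -25/3 - 2*S**2/3)
r(Z) = -Z**2/2 (r(Z) = -(Z + Z)*Z/4 = -2*Z*Z/4 = -Z**2/2)
1/(-21905 - 33293) + r(V(1/7)) = 1/(-21905 - 33293) - (-25/3 - 2*(1/7)**2/3)**2/2 = 1/(-55198) - (-25/3 - 2*(1*(1/7))**2/3)**2/2 = -1/55198 - (-25/3 - 2*(1/7)**2/3)**2/2 = -1/55198 - (-25/3 - 2/3*1/49)**2/2 = -1/55198 - (-25/3 - 2/147)**2/2 = -1/55198 - (-409/49)**2/2 = -1/55198 - 1/2*167281/2401 = -1/55198 - 167281/4802 = -2308395360/66265199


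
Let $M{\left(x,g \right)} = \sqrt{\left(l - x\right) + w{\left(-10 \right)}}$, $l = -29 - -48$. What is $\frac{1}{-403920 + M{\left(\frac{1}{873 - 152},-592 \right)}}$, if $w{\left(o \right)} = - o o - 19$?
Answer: $- \frac{291226320}{117632135246501} - \frac{i \sqrt{51984821}}{117632135246501} \approx -2.4757 \cdot 10^{-6} - 6.1293 \cdot 10^{-11} i$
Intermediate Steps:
$w{\left(o \right)} = -19 - o^{2}$ ($w{\left(o \right)} = - o^{2} - 19 = -19 - o^{2}$)
$l = 19$ ($l = -29 + 48 = 19$)
$M{\left(x,g \right)} = \sqrt{-100 - x}$ ($M{\left(x,g \right)} = \sqrt{\left(19 - x\right) - 119} = \sqrt{-100 - x}$)
$\frac{1}{-403920 + M{\left(\frac{1}{873 - 152},-592 \right)}} = \frac{1}{-403920 + \sqrt{-100 - \frac{1}{873 - 152}}} = \frac{1}{-403920 + \sqrt{-100 - \frac{1}{721}}} = \frac{1}{-403920 + \sqrt{- \frac{72101}{721}}} = \frac{1}{-403920 + \frac{i \sqrt{51984821}}{721}}$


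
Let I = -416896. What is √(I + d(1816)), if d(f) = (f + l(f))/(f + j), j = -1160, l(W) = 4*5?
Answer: I*√2803189885/82 ≈ 645.67*I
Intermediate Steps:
l(W) = 20
d(f) = (20 + f)/(-1160 + f) (d(f) = (f + 20)/(f - 1160) = (20 + f)/(-1160 + f))
√(I + d(1816)) = √(-416896 + (20 + 1816)/(-1160 + 1816)) = √(-416896 + 1836/656) = √(-416896 + (1/656)*1836) = √(-416896 + 459/164) = √(-68370485/164) = I*√2803189885/82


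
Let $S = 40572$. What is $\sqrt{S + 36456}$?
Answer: $14 \sqrt{393} \approx 277.54$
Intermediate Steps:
$\sqrt{S + 36456} = \sqrt{40572 + 36456} = \sqrt{77028} = 14 \sqrt{393}$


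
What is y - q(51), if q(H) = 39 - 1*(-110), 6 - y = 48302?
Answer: -48445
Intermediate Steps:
y = -48296 (y = 6 - 1*48302 = 6 - 48302 = -48296)
q(H) = 149 (q(H) = 39 + 110 = 149)
y - q(51) = -48296 - 1*149 = -48296 - 149 = -48445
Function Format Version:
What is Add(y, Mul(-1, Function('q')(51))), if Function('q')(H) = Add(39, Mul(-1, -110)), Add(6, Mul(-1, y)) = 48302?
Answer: -48445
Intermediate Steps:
y = -48296 (y = Add(6, Mul(-1, 48302)) = Add(6, -48302) = -48296)
Function('q')(H) = 149 (Function('q')(H) = Add(39, 110) = 149)
Add(y, Mul(-1, Function('q')(51))) = Add(-48296, Mul(-1, 149)) = Add(-48296, -149) = -48445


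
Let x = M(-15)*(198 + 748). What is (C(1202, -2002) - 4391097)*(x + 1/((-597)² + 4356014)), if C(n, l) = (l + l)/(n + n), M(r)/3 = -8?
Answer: 282354239302312383718/2832166223 ≈ 9.9695e+10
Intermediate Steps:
M(r) = -24 (M(r) = 3*(-8) = -24)
C(n, l) = l/n (C(n, l) = (2*l)/((2*n)) = (2*l)*(1/(2*n)) = l/n)
x = -22704 (x = -24*(198 + 748) = -24*946 = -22704)
(C(1202, -2002) - 4391097)*(x + 1/((-597)² + 4356014)) = (-2002/1202 - 4391097)*(-22704 + 1/((-597)² + 4356014)) = (-2002*1/1202 - 4391097)*(-22704 + 1/(356409 + 4356014)) = (-1001/601 - 4391097)*(-22704 + 1/4712423) = -2639050298*(-22704 + 1/4712423)/601 = -2639050298/601*(-106990851791/4712423) = 282354239302312383718/2832166223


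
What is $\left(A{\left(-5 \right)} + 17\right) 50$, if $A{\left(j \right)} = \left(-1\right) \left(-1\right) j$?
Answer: $600$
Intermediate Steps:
$A{\left(j \right)} = j$ ($A{\left(j \right)} = 1 j = j$)
$\left(A{\left(-5 \right)} + 17\right) 50 = \left(-5 + 17\right) 50 = 12 \cdot 50 = 600$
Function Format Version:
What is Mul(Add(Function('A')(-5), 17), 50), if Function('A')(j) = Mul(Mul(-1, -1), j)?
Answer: 600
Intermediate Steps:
Function('A')(j) = j (Function('A')(j) = Mul(1, j) = j)
Mul(Add(Function('A')(-5), 17), 50) = Mul(Add(-5, 17), 50) = Mul(12, 50) = 600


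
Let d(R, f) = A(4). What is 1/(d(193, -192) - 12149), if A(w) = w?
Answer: -1/12145 ≈ -8.2338e-5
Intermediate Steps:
d(R, f) = 4
1/(d(193, -192) - 12149) = 1/(4 - 12149) = 1/(-12145) = -1/12145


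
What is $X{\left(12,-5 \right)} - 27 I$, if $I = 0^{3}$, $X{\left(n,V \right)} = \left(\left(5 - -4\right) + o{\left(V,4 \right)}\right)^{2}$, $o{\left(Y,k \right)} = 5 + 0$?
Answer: $196$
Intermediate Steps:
$o{\left(Y,k \right)} = 5$
$X{\left(n,V \right)} = 196$ ($X{\left(n,V \right)} = \left(\left(5 - -4\right) + 5\right)^{2} = \left(\left(5 + 4\right) + 5\right)^{2} = \left(9 + 5\right)^{2} = 14^{2} = 196$)
$I = 0$
$X{\left(12,-5 \right)} - 27 I = 196 - 0 = 196 + 0 = 196$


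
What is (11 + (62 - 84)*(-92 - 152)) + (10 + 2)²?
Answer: 5523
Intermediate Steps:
(11 + (62 - 84)*(-92 - 152)) + (10 + 2)² = (11 - 22*(-244)) + 12² = (11 + 5368) + 144 = 5379 + 144 = 5523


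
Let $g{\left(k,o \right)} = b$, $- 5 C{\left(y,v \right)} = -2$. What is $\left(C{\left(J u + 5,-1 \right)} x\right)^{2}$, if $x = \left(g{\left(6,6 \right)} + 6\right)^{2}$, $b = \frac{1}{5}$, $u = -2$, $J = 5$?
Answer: $\frac{3694084}{15625} \approx 236.42$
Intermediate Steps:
$C{\left(y,v \right)} = \frac{2}{5}$ ($C{\left(y,v \right)} = \left(- \frac{1}{5}\right) \left(-2\right) = \frac{2}{5}$)
$b = \frac{1}{5} \approx 0.2$
$g{\left(k,o \right)} = \frac{1}{5}$
$x = \frac{961}{25}$ ($x = \left(\frac{1}{5} + 6\right)^{2} = \left(\frac{31}{5}\right)^{2} = \frac{961}{25} \approx 38.44$)
$\left(C{\left(J u + 5,-1 \right)} x\right)^{2} = \left(\frac{2}{5} \cdot \frac{961}{25}\right)^{2} = \left(\frac{1922}{125}\right)^{2} = \frac{3694084}{15625}$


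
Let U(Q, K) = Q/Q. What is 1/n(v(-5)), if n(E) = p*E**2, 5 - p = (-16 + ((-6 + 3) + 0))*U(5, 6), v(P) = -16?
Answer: 1/6144 ≈ 0.00016276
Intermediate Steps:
U(Q, K) = 1
p = 24 (p = 5 - (-16 + ((-6 + 3) + 0)) = 5 - (-16 + (-3 + 0)) = 5 - (-16 - 3) = 5 - (-19) = 5 - 1*(-19) = 5 + 19 = 24)
n(E) = 24*E**2
1/n(v(-5)) = 1/(24*(-16)**2) = 1/(24*256) = 1/6144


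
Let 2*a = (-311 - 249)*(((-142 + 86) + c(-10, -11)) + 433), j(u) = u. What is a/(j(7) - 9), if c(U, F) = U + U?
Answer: 49980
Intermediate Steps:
c(U, F) = 2*U
a = -99960 (a = ((-311 - 249)*(((-142 + 86) + 2*(-10)) + 433))/2 = (-560*((-56 - 20) + 433))/2 = (-560*(-76 + 433))/2 = (-560*357)/2 = (½)*(-199920) = -99960)
a/(j(7) - 9) = -99960/(7 - 9) = -99960/(-2) = -½*(-99960) = 49980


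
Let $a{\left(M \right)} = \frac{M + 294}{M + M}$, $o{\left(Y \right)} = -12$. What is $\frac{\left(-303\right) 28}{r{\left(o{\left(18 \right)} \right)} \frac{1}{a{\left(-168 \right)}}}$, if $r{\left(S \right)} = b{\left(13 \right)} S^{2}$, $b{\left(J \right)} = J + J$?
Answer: $\frac{707}{832} \approx 0.84976$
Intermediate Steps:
$b{\left(J \right)} = 2 J$
$r{\left(S \right)} = 26 S^{2}$ ($r{\left(S \right)} = 2 \cdot 13 S^{2} = 26 S^{2}$)
$a{\left(M \right)} = \frac{294 + M}{2 M}$
$\frac{\left(-303\right) 28}{r{\left(o{\left(18 \right)} \right)} \frac{1}{a{\left(-168 \right)}}} = \frac{\left(-303\right) 28}{26 \left(-12\right)^{2} \frac{1}{\frac{1}{2} \frac{1}{-168} \left(294 - 168\right)}} = - \frac{8484}{26 \cdot 144 \frac{1}{\frac{1}{2} \left(- \frac{1}{168}\right) 126}} = - \frac{8484}{3744 \frac{1}{- \frac{3}{8}}} = - \frac{8484}{3744 \left(- \frac{8}{3}\right)} = - \frac{8484}{-9984} = \left(-8484\right) \left(- \frac{1}{9984}\right) = \frac{707}{832}$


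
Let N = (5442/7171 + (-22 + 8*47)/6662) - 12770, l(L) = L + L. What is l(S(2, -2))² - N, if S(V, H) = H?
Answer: 305394683817/23886601 ≈ 12785.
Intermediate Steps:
l(L) = 2*L
N = -305012498201/23886601 (N = (5442*(1/7171) + (-22 + 376)*(1/6662)) - 12770 = (5442/7171 + 354*(1/6662)) - 12770 = (5442/7171 + 177/3331) - 12770 = 19396569/23886601 - 12770 = -305012498201/23886601 ≈ -12769.)
l(S(2, -2))² - N = (2*(-2))² - 1*(-305012498201/23886601) = (-4)² + 305012498201/23886601 = 16 + 305012498201/23886601 = 305394683817/23886601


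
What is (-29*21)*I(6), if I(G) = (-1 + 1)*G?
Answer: 0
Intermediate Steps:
I(G) = 0 (I(G) = 0*G = 0)
(-29*21)*I(6) = -29*21*0 = -609*0 = 0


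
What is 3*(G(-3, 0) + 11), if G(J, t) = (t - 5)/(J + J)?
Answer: 71/2 ≈ 35.500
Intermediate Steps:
G(J, t) = (-5 + t)/(2*J) (G(J, t) = (-5 + t)/((2*J)) = (-5 + t)*(1/(2*J)) = (-5 + t)/(2*J))
3*(G(-3, 0) + 11) = 3*((½)*(-5 + 0)/(-3) + 11) = 3*((½)*(-⅓)*(-5) + 11) = 3*(⅚ + 11) = 3*(71/6) = 71/2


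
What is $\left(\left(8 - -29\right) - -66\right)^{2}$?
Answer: $10609$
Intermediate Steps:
$\left(\left(8 - -29\right) - -66\right)^{2} = \left(\left(8 + 29\right) + 66\right)^{2} = \left(37 + 66\right)^{2} = 103^{2} = 10609$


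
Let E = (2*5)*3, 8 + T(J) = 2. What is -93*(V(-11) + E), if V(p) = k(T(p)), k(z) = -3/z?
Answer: -5673/2 ≈ -2836.5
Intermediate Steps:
T(J) = -6 (T(J) = -8 + 2 = -6)
V(p) = 1/2 (V(p) = -3/(-6) = -3*(-1/6) = 1/2)
E = 30 (E = 10*3 = 30)
-93*(V(-11) + E) = -93*(1/2 + 30) = -93*61/2 = -5673/2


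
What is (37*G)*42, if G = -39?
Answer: -60606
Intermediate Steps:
(37*G)*42 = (37*(-39))*42 = -1443*42 = -60606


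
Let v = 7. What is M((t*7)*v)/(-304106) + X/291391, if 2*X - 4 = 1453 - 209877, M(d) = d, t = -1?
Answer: -31676608101/88613751446 ≈ -0.35747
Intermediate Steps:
X = -104210 (X = 2 + (1453 - 209877)/2 = 2 + (½)*(-208424) = 2 - 104212 = -104210)
M((t*7)*v)/(-304106) + X/291391 = (-1*7*7)/(-304106) - 104210/291391 = -7*7*(-1/304106) - 104210*1/291391 = -49*(-1/304106) - 104210/291391 = 49/304106 - 104210/291391 = -31676608101/88613751446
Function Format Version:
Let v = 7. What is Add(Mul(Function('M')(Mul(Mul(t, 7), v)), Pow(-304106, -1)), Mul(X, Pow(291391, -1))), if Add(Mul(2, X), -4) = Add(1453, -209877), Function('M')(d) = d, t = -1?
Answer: Rational(-31676608101, 88613751446) ≈ -0.35747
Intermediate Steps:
X = -104210 (X = Add(2, Mul(Rational(1, 2), Add(1453, -209877))) = Add(2, Mul(Rational(1, 2), -208424)) = Add(2, -104212) = -104210)
Add(Mul(Function('M')(Mul(Mul(t, 7), v)), Pow(-304106, -1)), Mul(X, Pow(291391, -1))) = Add(Mul(Mul(Mul(-1, 7), 7), Pow(-304106, -1)), Mul(-104210, Pow(291391, -1))) = Add(Mul(Mul(-7, 7), Rational(-1, 304106)), Mul(-104210, Rational(1, 291391))) = Add(Mul(-49, Rational(-1, 304106)), Rational(-104210, 291391)) = Add(Rational(49, 304106), Rational(-104210, 291391)) = Rational(-31676608101, 88613751446)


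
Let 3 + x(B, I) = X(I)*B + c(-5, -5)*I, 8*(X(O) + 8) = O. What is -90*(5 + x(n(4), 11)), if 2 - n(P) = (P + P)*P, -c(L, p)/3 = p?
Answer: -65835/2 ≈ -32918.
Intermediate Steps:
c(L, p) = -3*p
X(O) = -8 + O/8
n(P) = 2 - 2*P² (n(P) = 2 - (P + P)*P = 2 - 2*P*P = 2 - 2*P²)
x(B, I) = -3 + 15*I + B*(-8 + I/8) (x(B, I) = -3 + ((-8 + I/8)*B + (-3*(-5))*I) = -3 + (B*(-8 + I/8) + 15*I) = -3 + (15*I + B*(-8 + I/8)) = -3 + 15*I + B*(-8 + I/8))
-90*(5 + x(n(4), 11)) = -90*(5 + (-3 + 15*11 + (2 - 2*4²)*(-64 + 11)/8)) = -90*(5 + (-3 + 165 + (⅛)*(2 - 2*16)*(-53))) = -90*(5 + (-3 + 165 + (⅛)*(2 - 32)*(-53))) = -90*(5 + (-3 + 165 + (⅛)*(-30)*(-53))) = -90*(5 + (-3 + 165 + 795/4)) = -90*(5 + 1443/4) = -90*1463/4 = -65835/2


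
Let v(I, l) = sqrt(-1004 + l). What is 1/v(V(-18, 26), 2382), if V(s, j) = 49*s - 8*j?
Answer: sqrt(1378)/1378 ≈ 0.026939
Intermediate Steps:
V(s, j) = -8*j + 49*s
1/v(V(-18, 26), 2382) = 1/(sqrt(-1004 + 2382)) = 1/(sqrt(1378)) = sqrt(1378)/1378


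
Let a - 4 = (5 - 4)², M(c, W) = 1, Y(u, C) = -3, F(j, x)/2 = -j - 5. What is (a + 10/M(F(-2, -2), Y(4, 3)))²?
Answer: 225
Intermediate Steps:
F(j, x) = -10 - 2*j (F(j, x) = 2*(-j - 5) = 2*(-5 - j) = -10 - 2*j)
a = 5 (a = 4 + (5 - 4)² = 4 + 1² = 4 + 1 = 5)
(a + 10/M(F(-2, -2), Y(4, 3)))² = (5 + 10/1)² = (5 + 10*1)² = (5 + 10)² = 15² = 225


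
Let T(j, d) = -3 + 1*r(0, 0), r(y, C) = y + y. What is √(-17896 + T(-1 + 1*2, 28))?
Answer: I*√17899 ≈ 133.79*I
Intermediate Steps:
r(y, C) = 2*y
T(j, d) = -3 (T(j, d) = -3 + 1*(2*0) = -3 + 1*0 = -3 + 0 = -3)
√(-17896 + T(-1 + 1*2, 28)) = √(-17896 - 3) = √(-17899) = I*√17899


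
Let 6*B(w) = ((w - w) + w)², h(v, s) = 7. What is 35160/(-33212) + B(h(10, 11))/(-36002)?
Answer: -1899152327/1793547636 ≈ -1.0589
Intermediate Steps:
B(w) = w²/6 (B(w) = ((w - w) + w)²/6 = (0 + w)²/6 = w²/6)
35160/(-33212) + B(h(10, 11))/(-36002) = 35160/(-33212) + ((⅙)*7²)/(-36002) = 35160*(-1/33212) + ((⅙)*49)*(-1/36002) = -8790/8303 + (49/6)*(-1/36002) = -8790/8303 - 49/216012 = -1899152327/1793547636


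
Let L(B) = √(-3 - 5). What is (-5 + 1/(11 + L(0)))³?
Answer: 8*(-10685*√2 + 15633*I)/(-1067*I + 710*√2) ≈ -118.71 - 1.5888*I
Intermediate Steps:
L(B) = 2*I*√2 (L(B) = √(-8) = 2*I*√2)
(-5 + 1/(11 + L(0)))³ = (-5 + 1/(11 + 2*I*√2))³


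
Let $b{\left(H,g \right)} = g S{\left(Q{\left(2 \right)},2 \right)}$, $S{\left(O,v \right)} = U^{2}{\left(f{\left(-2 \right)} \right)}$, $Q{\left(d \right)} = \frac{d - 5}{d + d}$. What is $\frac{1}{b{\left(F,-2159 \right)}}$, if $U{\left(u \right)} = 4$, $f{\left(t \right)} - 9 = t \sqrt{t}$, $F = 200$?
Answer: $- \frac{1}{34544} \approx -2.8949 \cdot 10^{-5}$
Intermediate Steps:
$Q{\left(d \right)} = \frac{-5 + d}{2 d}$
$f{\left(t \right)} = 9 + t^{\frac{3}{2}}$ ($f{\left(t \right)} = 9 + t \sqrt{t} = 9 + t^{\frac{3}{2}}$)
$S{\left(O,v \right)} = 16$ ($S{\left(O,v \right)} = 4^{2} = 16$)
$b{\left(H,g \right)} = 16 g$ ($b{\left(H,g \right)} = g 16 = 16 g$)
$\frac{1}{b{\left(F,-2159 \right)}} = \frac{1}{16 \left(-2159\right)} = \frac{1}{-34544} = - \frac{1}{34544}$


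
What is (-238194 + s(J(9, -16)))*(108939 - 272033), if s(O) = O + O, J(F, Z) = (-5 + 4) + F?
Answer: 38845402732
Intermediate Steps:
J(F, Z) = -1 + F
s(O) = 2*O
(-238194 + s(J(9, -16)))*(108939 - 272033) = (-238194 + 2*(-1 + 9))*(108939 - 272033) = (-238194 + 2*8)*(-163094) = (-238194 + 16)*(-163094) = -238178*(-163094) = 38845402732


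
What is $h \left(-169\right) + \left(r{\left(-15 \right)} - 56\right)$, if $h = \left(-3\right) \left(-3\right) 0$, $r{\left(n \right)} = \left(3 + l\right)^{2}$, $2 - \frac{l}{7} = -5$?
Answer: $2648$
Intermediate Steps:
$l = 49$ ($l = 14 - -35 = 14 + 35 = 49$)
$r{\left(n \right)} = 2704$ ($r{\left(n \right)} = \left(3 + 49\right)^{2} = 52^{2} = 2704$)
$h = 0$ ($h = 9 \cdot 0 = 0$)
$h \left(-169\right) + \left(r{\left(-15 \right)} - 56\right) = 0 \left(-169\right) + \left(2704 - 56\right) = 0 + 2648 = 2648$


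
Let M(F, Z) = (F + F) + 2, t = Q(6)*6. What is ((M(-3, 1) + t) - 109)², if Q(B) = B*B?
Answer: 10609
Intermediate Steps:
Q(B) = B²
t = 216 (t = 6²*6 = 36*6 = 216)
M(F, Z) = 2 + 2*F (M(F, Z) = 2*F + 2 = 2 + 2*F)
((M(-3, 1) + t) - 109)² = (((2 + 2*(-3)) + 216) - 109)² = (((2 - 6) + 216) - 109)² = ((-4 + 216) - 109)² = (212 - 109)² = 103² = 10609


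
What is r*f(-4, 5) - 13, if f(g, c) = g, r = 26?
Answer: -117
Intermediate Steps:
r*f(-4, 5) - 13 = 26*(-4) - 13 = -104 - 13 = -117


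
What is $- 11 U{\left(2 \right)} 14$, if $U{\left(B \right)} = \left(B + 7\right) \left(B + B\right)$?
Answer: $-5544$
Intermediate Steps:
$U{\left(B \right)} = 2 B \left(7 + B\right)$ ($U{\left(B \right)} = \left(7 + B\right) 2 B = 2 B \left(7 + B\right)$)
$- 11 U{\left(2 \right)} 14 = - 11 \cdot 2 \cdot 2 \left(7 + 2\right) 14 = - 11 \cdot 2 \cdot 2 \cdot 9 \cdot 14 = \left(-11\right) 36 \cdot 14 = \left(-396\right) 14 = -5544$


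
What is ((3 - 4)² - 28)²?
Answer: 729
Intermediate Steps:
((3 - 4)² - 28)² = ((-1)² - 28)² = (1 - 28)² = (-27)² = 729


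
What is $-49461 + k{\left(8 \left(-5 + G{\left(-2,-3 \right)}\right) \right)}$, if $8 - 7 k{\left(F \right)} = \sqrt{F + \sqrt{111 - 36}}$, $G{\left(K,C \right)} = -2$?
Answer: $- \frac{346219}{7} - \frac{i \sqrt{56 - 5 \sqrt{3}}}{7} \approx -49460.0 - 0.98291 i$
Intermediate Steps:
$k{\left(F \right)} = \frac{8}{7} - \frac{\sqrt{F + 5 \sqrt{3}}}{7}$ ($k{\left(F \right)} = \frac{8}{7} - \frac{\sqrt{F + \sqrt{111 - 36}}}{7} = \frac{8}{7} - \frac{\sqrt{F + \sqrt{75}}}{7} = \frac{8}{7} - \frac{\sqrt{F + 5 \sqrt{3}}}{7}$)
$-49461 + k{\left(8 \left(-5 + G{\left(-2,-3 \right)}\right) \right)} = -49461 + \left(\frac{8}{7} - \frac{\sqrt{8 \left(-5 - 2\right) + 5 \sqrt{3}}}{7}\right) = -49461 + \left(\frac{8}{7} - \frac{\sqrt{8 \left(-7\right) + 5 \sqrt{3}}}{7}\right) = -49461 + \left(\frac{8}{7} - \frac{\sqrt{-56 + 5 \sqrt{3}}}{7}\right) = - \frac{346219}{7} - \frac{\sqrt{-56 + 5 \sqrt{3}}}{7}$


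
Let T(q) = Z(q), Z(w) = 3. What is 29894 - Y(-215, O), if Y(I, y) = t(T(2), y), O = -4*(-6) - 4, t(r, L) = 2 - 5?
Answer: 29897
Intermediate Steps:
T(q) = 3
t(r, L) = -3
O = 20 (O = 24 - 4 = 20)
Y(I, y) = -3
29894 - Y(-215, O) = 29894 - 1*(-3) = 29894 + 3 = 29897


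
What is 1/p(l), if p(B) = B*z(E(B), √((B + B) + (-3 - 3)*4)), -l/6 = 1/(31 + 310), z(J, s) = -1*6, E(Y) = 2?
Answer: 341/36 ≈ 9.4722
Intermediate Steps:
z(J, s) = -6
l = -6/341 (l = -6/(31 + 310) = -6/341 ≈ -0.017595)
p(B) = -6*B (p(B) = B*(-6) = -6*B)
1/p(l) = 1/(-6*(-6/341)) = 1/(36/341) = 341/36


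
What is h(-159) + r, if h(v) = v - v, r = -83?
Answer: -83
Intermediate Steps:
h(v) = 0
h(-159) + r = 0 - 83 = -83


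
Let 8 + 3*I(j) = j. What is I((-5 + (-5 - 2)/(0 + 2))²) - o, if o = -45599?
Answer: 547445/12 ≈ 45620.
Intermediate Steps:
I(j) = -8/3 + j/3
I((-5 + (-5 - 2)/(0 + 2))²) - o = (-8/3 + (-5 + (-5 - 2)/(0 + 2))²/3) - 1*(-45599) = (-8/3 + (-5 - 7/2)²/3) + 45599 = (-8/3 + (-17/2)²/3) + 45599 = (-8/3 + (⅓)*(289/4)) + 45599 = (-8/3 + 289/12) + 45599 = 257/12 + 45599 = 547445/12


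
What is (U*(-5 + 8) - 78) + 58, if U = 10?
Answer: 10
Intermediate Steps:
(U*(-5 + 8) - 78) + 58 = (10*(-5 + 8) - 78) + 58 = (10*3 - 78) + 58 = (30 - 78) + 58 = -48 + 58 = 10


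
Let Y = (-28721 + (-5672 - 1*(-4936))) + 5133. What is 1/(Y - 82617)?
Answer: -1/106941 ≈ -9.3509e-6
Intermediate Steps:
Y = -24324 (Y = (-28721 + (-5672 + 4936)) + 5133 = (-28721 - 736) + 5133 = -29457 + 5133 = -24324)
1/(Y - 82617) = 1/(-24324 - 82617) = 1/(-106941) = -1/106941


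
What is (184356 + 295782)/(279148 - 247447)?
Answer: 160046/10567 ≈ 15.146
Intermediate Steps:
(184356 + 295782)/(279148 - 247447) = 480138/31701 = 480138*(1/31701) = 160046/10567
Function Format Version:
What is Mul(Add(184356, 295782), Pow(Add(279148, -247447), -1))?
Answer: Rational(160046, 10567) ≈ 15.146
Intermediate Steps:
Mul(Add(184356, 295782), Pow(Add(279148, -247447), -1)) = Mul(480138, Pow(31701, -1)) = Mul(480138, Rational(1, 31701)) = Rational(160046, 10567)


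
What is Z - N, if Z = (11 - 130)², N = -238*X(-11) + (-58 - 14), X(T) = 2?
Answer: 14709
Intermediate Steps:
N = -548 (N = -238*2 + (-58 - 14) = -476 - 72 = -548)
Z = 14161 (Z = (-119)² = 14161)
Z - N = 14161 - 1*(-548) = 14161 + 548 = 14709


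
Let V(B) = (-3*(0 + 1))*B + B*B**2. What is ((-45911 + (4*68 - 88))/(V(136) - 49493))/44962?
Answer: -45727/110856283910 ≈ -4.1249e-7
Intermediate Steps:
V(B) = B**3 - 3*B (V(B) = (-3*1)*B + B**3 = -3*B + B**3 = B**3 - 3*B)
((-45911 + (4*68 - 88))/(V(136) - 49493))/44962 = ((-45911 + (4*68 - 88))/(136*(-3 + 136**2) - 49493))/44962 = ((-45911 + (272 - 88))/(136*(-3 + 18496) - 49493))*(1/44962) = ((-45911 + 184)/(136*18493 - 49493))*(1/44962) = -45727/(2515048 - 49493)*(1/44962) = -45727/2465555*(1/44962) = -45727*1/2465555*(1/44962) = -45727/2465555*1/44962 = -45727/110856283910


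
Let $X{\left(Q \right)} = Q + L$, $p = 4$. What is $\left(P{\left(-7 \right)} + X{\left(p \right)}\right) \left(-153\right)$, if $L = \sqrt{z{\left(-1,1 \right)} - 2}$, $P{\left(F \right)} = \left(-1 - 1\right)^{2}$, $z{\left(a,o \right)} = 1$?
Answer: $-1224 - 153 i \approx -1224.0 - 153.0 i$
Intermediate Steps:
$P{\left(F \right)} = 4$ ($P{\left(F \right)} = \left(-2\right)^{2} = 4$)
$L = i$ ($L = \sqrt{1 - 2} = \sqrt{-1} = i \approx 1.0 i$)
$X{\left(Q \right)} = i + Q$ ($X{\left(Q \right)} = Q + i = i + Q$)
$\left(P{\left(-7 \right)} + X{\left(p \right)}\right) \left(-153\right) = \left(4 + \left(i + 4\right)\right) \left(-153\right) = \left(4 + \left(4 + i\right)\right) \left(-153\right) = \left(8 + i\right) \left(-153\right) = -1224 - 153 i$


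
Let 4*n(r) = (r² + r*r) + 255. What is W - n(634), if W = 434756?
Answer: 934857/4 ≈ 2.3371e+5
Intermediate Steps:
n(r) = 255/4 + r²/2 (n(r) = ((r² + r*r) + 255)/4 = ((r² + r²) + 255)/4 = (2*r² + 255)/4 = (255 + 2*r²)/4 = 255/4 + r²/2)
W - n(634) = 434756 - (255/4 + (½)*634²) = 434756 - (255/4 + (½)*401956) = 434756 - (255/4 + 200978) = 434756 - 1*804167/4 = 434756 - 804167/4 = 934857/4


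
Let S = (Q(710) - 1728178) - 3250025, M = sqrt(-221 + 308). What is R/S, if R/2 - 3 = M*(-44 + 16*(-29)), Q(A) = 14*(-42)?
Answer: -2/1659597 + 1016*sqrt(87)/4978791 ≈ 0.0019022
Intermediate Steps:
Q(A) = -588
M = sqrt(87) ≈ 9.3274
R = 6 - 1016*sqrt(87) (R = 6 + 2*(sqrt(87)*(-44 + 16*(-29))) = 6 + 2*(sqrt(87)*(-44 - 464)) = 6 + 2*(sqrt(87)*(-508)) = 6 + 2*(-508*sqrt(87)) = 6 - 1016*sqrt(87) ≈ -9470.6)
S = -4978791 (S = (-588 - 1728178) - 3250025 = -1728766 - 3250025 = -4978791)
R/S = (6 - 1016*sqrt(87))/(-4978791) = (6 - 1016*sqrt(87))*(-1/4978791) = -2/1659597 + 1016*sqrt(87)/4978791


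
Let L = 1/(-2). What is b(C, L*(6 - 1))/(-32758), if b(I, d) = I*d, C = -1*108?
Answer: -135/16379 ≈ -0.0082423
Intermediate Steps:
L = -½ ≈ -0.50000
C = -108
b(C, L*(6 - 1))/(-32758) = -(-54)*(6 - 1)/(-32758) = -(-54)*5*(-1/32758) = -108*(-5/2)*(-1/32758) = 270*(-1/32758) = -135/16379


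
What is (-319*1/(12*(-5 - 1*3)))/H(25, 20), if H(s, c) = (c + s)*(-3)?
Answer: -319/12960 ≈ -0.024614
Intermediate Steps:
H(s, c) = -3*c - 3*s
(-319*1/(12*(-5 - 1*3)))/H(25, 20) = (-319*1/(12*(-5 - 1*3)))/(-3*20 - 3*25) = (-319*1/(12*(-5 - 3)))/(-60 - 75) = -319/(12*(-8))/(-135) = -319/(-96)*(-1/135) = -319*(-1/96)*(-1/135) = (319/96)*(-1/135) = -319/12960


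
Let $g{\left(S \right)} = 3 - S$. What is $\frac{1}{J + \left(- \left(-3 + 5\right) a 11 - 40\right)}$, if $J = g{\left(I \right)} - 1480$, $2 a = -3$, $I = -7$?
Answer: $- \frac{1}{1477} \approx -0.00067705$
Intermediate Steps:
$a = - \frac{3}{2}$ ($a = \frac{1}{2} \left(-3\right) = - \frac{3}{2} \approx -1.5$)
$J = -1470$ ($J = \left(3 - -7\right) - 1480 = \left(3 + 7\right) - 1480 = 10 - 1480 = -1470$)
$\frac{1}{J + \left(- \left(-3 + 5\right) a 11 - 40\right)} = \frac{1}{-1470 - \left(40 - - \frac{\left(-3 + 5\right) \left(-3\right)}{2} \cdot 11\right)} = \frac{1}{-1470 - \left(40 - - \frac{2 \left(-3\right)}{2} \cdot 11\right)} = \frac{1}{-1470 - \left(40 - \left(-1\right) \left(-3\right) 11\right)} = \frac{1}{-1470 + \left(3 \cdot 11 - 40\right)} = \frac{1}{-1470 + \left(33 - 40\right)} = \frac{1}{-1470 - 7} = \frac{1}{-1477} = - \frac{1}{1477}$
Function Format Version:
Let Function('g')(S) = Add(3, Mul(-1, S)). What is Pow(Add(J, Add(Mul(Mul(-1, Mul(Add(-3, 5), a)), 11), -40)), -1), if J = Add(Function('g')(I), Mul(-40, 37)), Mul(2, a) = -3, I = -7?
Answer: Rational(-1, 1477) ≈ -0.00067705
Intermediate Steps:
a = Rational(-3, 2) (a = Mul(Rational(1, 2), -3) = Rational(-3, 2) ≈ -1.5000)
J = -1470 (J = Add(Add(3, Mul(-1, -7)), Mul(-40, 37)) = Add(Add(3, 7), -1480) = Add(10, -1480) = -1470)
Pow(Add(J, Add(Mul(Mul(-1, Mul(Add(-3, 5), a)), 11), -40)), -1) = Pow(Add(-1470, Add(Mul(Mul(-1, Mul(Add(-3, 5), Rational(-3, 2))), 11), -40)), -1) = Pow(Add(-1470, Add(Mul(Mul(-1, Mul(2, Rational(-3, 2))), 11), -40)), -1) = Pow(Add(-1470, Add(Mul(Mul(-1, -3), 11), -40)), -1) = Pow(Add(-1470, Add(Mul(3, 11), -40)), -1) = Pow(Add(-1470, Add(33, -40)), -1) = Pow(Add(-1470, -7), -1) = Pow(-1477, -1) = Rational(-1, 1477)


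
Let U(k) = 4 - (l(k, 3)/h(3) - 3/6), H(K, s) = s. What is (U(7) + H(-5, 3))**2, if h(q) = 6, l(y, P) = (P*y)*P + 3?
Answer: 49/4 ≈ 12.250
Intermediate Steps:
l(y, P) = 3 + y*P**2 (l(y, P) = y*P**2 + 3 = 3 + y*P**2)
U(k) = 4 - 3*k/2 (U(k) = 4 - ((3 + k*3**2)/6 - 3/6) = 4 - ((3 + k*9)*(1/6) - 3*1/6) = 4 - ((3 + 9*k)*(1/6) - 1/2) = 4 - ((1/2 + 3*k/2) - 1/2) = 4 - 3*k/2)
(U(7) + H(-5, 3))**2 = ((4 - 3/2*7) + 3)**2 = ((4 - 21/2) + 3)**2 = (-13/2 + 3)**2 = (-7/2)**2 = 49/4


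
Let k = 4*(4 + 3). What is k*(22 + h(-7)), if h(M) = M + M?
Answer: 224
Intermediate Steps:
h(M) = 2*M
k = 28 (k = 4*7 = 28)
k*(22 + h(-7)) = 28*(22 + 2*(-7)) = 28*(22 - 14) = 28*8 = 224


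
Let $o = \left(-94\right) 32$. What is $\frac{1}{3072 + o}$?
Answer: $\frac{1}{64} \approx 0.015625$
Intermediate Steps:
$o = -3008$
$\frac{1}{3072 + o} = \frac{1}{3072 - 3008} = \frac{1}{64}$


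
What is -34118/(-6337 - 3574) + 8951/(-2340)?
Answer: -8877241/23191740 ≈ -0.38278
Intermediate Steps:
-34118/(-6337 - 3574) + 8951/(-2340) = -34118/(-9911) + 8951*(-1/2340) = -34118*(-1/9911) - 8951/2340 = 34118/9911 - 8951/2340 = -8877241/23191740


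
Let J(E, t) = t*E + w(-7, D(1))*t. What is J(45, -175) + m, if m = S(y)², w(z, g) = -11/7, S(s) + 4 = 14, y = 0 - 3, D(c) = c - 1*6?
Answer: -7500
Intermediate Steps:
D(c) = -6 + c (D(c) = c - 6 = -6 + c)
y = -3
S(s) = 10 (S(s) = -4 + 14 = 10)
w(z, g) = -11/7 (w(z, g) = -11*⅐ = -11/7)
J(E, t) = -11*t/7 + E*t (J(E, t) = t*E - 11*t/7 = E*t - 11*t/7 = -11*t/7 + E*t)
m = 100 (m = 10² = 100)
J(45, -175) + m = (⅐)*(-175)*(-11 + 7*45) + 100 = (⅐)*(-175)*(-11 + 315) + 100 = (⅐)*(-175)*304 + 100 = -7600 + 100 = -7500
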